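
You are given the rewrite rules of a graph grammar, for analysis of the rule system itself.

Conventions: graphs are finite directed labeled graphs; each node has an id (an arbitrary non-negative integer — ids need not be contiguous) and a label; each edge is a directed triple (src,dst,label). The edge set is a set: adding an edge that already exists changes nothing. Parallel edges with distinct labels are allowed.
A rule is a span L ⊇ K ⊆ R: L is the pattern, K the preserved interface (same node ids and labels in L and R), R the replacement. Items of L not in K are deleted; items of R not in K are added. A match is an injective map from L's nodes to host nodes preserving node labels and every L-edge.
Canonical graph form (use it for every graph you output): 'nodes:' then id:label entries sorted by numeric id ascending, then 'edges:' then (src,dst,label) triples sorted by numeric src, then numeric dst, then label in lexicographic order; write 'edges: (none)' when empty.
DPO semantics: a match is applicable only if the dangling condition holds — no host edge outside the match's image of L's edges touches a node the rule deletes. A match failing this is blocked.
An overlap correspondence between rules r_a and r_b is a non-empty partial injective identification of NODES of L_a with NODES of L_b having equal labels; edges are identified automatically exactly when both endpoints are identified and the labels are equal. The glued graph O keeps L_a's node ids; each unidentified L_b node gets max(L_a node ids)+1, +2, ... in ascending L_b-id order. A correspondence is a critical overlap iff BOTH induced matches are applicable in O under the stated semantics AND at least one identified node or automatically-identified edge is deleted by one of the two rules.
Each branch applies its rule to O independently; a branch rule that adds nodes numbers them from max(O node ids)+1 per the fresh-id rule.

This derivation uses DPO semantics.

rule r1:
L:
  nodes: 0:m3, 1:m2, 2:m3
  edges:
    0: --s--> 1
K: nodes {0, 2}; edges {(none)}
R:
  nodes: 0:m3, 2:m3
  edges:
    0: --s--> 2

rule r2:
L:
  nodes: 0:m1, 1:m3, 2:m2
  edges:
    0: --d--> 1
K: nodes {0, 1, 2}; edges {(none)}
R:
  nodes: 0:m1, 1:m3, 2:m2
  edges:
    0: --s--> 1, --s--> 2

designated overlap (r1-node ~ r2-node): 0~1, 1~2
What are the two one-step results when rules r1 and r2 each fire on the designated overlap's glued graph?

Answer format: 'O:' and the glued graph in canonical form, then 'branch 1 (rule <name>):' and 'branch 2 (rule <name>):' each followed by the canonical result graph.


O:
nodes: 0:m3, 1:m2, 2:m3, 3:m1
edges: (0,1,s); (3,0,d)
branch 1 (rule r1):
nodes: 0:m3, 2:m3, 3:m1
edges: (0,2,s); (3,0,d)
branch 2 (rule r2):
nodes: 0:m3, 1:m2, 2:m3, 3:m1
edges: (0,1,s); (3,0,s); (3,1,s)


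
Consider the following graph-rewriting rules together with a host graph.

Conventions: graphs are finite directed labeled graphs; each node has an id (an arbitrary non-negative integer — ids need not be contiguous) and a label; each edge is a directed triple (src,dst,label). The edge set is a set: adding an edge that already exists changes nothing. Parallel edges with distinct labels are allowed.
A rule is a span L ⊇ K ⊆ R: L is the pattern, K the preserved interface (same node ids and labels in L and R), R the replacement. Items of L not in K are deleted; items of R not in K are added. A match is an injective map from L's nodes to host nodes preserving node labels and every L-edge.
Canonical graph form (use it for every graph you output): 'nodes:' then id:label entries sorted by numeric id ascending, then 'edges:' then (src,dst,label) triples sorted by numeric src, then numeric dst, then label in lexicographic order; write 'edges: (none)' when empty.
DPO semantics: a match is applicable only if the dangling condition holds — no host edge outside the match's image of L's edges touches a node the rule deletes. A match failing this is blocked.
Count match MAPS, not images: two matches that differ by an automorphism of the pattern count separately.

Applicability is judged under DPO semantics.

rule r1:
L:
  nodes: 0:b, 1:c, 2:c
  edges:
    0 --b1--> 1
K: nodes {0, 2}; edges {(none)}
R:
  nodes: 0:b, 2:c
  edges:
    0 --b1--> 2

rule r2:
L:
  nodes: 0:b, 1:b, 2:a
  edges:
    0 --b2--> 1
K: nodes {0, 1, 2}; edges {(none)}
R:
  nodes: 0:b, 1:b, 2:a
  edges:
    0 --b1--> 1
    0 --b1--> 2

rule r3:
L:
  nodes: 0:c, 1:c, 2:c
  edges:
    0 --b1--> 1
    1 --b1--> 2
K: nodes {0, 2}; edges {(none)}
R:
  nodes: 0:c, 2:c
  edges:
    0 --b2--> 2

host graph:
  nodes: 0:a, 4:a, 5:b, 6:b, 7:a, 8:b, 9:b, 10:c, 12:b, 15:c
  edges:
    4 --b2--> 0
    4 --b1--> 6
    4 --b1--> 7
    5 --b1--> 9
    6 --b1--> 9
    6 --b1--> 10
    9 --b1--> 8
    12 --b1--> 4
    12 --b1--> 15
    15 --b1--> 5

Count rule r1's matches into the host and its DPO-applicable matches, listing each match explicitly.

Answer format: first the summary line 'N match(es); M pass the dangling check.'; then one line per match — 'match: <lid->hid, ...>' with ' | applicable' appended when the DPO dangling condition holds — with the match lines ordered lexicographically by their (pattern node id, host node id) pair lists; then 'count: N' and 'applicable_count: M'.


2 match(es); 1 pass the dangling check.
match: 0->6, 1->10, 2->15 | applicable
match: 0->12, 1->15, 2->10
count: 2
applicable_count: 1


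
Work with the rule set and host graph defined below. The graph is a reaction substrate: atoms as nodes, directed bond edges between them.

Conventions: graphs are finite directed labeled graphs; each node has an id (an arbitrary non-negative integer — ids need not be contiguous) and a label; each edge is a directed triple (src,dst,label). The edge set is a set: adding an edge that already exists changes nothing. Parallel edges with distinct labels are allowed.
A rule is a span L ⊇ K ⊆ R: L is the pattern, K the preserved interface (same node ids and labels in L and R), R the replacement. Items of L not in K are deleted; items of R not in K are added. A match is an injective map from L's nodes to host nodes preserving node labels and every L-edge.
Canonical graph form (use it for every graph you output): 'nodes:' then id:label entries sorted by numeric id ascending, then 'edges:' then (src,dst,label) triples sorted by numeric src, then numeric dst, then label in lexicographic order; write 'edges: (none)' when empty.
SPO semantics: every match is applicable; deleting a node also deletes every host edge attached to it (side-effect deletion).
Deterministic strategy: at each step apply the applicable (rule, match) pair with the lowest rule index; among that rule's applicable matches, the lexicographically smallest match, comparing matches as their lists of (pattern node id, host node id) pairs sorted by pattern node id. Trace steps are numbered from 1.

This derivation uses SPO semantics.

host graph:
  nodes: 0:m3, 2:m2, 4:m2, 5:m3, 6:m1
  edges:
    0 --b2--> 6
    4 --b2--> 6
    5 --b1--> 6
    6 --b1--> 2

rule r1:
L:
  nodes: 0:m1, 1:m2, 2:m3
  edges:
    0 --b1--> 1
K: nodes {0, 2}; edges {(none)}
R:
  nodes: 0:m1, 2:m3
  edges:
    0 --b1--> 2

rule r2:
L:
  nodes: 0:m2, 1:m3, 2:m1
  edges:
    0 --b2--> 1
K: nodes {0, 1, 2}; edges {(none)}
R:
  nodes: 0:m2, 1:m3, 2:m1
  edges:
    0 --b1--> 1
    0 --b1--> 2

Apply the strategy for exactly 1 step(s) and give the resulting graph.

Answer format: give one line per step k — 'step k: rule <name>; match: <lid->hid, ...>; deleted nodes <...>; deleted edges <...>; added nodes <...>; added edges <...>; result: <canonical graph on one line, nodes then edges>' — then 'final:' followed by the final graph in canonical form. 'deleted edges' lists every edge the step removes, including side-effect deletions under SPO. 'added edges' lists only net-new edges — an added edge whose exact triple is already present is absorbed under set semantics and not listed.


step 1: rule r1; match: 0->6, 1->2, 2->0; deleted nodes 2; deleted edges (6,2,b1); added nodes (none); added edges (6,0,b1); result: nodes: 0:m3, 4:m2, 5:m3, 6:m1 edges: (0,6,b2); (4,6,b2); (5,6,b1); (6,0,b1)
final:
nodes: 0:m3, 4:m2, 5:m3, 6:m1
edges: (0,6,b2); (4,6,b2); (5,6,b1); (6,0,b1)


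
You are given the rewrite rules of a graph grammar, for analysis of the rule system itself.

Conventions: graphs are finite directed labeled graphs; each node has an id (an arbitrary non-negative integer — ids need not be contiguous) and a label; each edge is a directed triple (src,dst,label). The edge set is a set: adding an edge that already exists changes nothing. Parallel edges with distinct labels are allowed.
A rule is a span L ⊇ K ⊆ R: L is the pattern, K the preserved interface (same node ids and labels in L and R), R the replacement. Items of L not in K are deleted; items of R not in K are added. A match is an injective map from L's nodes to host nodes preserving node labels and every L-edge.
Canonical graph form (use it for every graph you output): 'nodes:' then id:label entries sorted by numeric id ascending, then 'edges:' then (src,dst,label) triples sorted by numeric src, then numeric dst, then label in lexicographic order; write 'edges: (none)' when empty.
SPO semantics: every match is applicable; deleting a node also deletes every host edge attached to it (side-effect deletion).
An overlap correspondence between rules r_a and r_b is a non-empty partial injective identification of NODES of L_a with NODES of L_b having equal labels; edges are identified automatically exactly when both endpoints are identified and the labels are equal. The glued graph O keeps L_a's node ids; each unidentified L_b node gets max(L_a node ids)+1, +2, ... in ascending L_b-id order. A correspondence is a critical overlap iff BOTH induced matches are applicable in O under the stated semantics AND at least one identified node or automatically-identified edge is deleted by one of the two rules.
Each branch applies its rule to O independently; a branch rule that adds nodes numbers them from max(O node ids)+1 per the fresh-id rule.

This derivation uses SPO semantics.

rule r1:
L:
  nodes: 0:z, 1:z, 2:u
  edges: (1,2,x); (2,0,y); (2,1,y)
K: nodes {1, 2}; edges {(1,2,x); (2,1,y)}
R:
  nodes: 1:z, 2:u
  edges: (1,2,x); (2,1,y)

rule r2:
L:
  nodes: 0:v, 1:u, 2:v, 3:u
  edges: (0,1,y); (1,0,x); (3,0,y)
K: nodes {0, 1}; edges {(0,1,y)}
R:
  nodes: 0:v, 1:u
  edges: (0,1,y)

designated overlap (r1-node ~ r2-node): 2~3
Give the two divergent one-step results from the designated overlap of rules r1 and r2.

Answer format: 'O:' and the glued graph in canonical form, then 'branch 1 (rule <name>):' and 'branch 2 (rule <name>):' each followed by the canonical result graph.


O:
nodes: 0:z, 1:z, 2:u, 3:v, 4:u, 5:v
edges: (1,2,x); (2,0,y); (2,1,y); (2,3,y); (3,4,y); (4,3,x)
branch 1 (rule r1):
nodes: 1:z, 2:u, 3:v, 4:u, 5:v
edges: (1,2,x); (2,1,y); (2,3,y); (3,4,y); (4,3,x)
branch 2 (rule r2):
nodes: 0:z, 1:z, 3:v, 4:u
edges: (3,4,y)


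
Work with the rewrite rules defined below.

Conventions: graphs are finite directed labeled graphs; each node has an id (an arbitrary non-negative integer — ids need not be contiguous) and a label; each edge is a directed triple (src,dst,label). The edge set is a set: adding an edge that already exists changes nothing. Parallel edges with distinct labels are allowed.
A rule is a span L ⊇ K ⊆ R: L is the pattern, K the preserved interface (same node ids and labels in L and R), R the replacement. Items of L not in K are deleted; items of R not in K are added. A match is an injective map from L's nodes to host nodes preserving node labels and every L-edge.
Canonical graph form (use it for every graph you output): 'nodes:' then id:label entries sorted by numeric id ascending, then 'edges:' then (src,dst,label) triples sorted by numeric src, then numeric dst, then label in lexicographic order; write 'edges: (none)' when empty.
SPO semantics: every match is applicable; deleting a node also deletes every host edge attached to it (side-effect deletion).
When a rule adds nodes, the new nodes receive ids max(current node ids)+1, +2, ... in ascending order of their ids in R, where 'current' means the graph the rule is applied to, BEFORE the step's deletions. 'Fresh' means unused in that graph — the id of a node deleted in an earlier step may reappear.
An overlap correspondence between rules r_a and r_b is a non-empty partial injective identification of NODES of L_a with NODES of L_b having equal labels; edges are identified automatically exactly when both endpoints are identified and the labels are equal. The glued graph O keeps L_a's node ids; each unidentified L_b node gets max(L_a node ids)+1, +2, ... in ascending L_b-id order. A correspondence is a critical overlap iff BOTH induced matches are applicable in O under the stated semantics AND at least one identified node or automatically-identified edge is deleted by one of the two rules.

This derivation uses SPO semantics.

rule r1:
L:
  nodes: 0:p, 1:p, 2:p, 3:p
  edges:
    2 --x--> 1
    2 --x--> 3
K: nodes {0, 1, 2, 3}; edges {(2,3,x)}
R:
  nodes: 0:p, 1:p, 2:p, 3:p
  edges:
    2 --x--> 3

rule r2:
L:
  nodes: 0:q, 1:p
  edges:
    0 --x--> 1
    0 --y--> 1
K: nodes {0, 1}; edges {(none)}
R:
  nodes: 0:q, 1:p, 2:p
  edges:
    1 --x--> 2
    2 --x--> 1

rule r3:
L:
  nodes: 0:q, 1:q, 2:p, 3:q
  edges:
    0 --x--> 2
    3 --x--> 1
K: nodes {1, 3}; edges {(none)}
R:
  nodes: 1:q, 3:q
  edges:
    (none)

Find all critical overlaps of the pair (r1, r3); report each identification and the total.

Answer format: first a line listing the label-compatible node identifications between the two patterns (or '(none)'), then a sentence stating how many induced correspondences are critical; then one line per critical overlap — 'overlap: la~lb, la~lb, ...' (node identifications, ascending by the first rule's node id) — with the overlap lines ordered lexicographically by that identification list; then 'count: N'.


label-compatible node identifications between L(r1) and L(r3): 0~2, 1~2, 2~2, 3~2
4 of the induced correspondences are critical overlaps of r1 and r3.
overlap: 0~2
overlap: 1~2
overlap: 2~2
overlap: 3~2
count: 4


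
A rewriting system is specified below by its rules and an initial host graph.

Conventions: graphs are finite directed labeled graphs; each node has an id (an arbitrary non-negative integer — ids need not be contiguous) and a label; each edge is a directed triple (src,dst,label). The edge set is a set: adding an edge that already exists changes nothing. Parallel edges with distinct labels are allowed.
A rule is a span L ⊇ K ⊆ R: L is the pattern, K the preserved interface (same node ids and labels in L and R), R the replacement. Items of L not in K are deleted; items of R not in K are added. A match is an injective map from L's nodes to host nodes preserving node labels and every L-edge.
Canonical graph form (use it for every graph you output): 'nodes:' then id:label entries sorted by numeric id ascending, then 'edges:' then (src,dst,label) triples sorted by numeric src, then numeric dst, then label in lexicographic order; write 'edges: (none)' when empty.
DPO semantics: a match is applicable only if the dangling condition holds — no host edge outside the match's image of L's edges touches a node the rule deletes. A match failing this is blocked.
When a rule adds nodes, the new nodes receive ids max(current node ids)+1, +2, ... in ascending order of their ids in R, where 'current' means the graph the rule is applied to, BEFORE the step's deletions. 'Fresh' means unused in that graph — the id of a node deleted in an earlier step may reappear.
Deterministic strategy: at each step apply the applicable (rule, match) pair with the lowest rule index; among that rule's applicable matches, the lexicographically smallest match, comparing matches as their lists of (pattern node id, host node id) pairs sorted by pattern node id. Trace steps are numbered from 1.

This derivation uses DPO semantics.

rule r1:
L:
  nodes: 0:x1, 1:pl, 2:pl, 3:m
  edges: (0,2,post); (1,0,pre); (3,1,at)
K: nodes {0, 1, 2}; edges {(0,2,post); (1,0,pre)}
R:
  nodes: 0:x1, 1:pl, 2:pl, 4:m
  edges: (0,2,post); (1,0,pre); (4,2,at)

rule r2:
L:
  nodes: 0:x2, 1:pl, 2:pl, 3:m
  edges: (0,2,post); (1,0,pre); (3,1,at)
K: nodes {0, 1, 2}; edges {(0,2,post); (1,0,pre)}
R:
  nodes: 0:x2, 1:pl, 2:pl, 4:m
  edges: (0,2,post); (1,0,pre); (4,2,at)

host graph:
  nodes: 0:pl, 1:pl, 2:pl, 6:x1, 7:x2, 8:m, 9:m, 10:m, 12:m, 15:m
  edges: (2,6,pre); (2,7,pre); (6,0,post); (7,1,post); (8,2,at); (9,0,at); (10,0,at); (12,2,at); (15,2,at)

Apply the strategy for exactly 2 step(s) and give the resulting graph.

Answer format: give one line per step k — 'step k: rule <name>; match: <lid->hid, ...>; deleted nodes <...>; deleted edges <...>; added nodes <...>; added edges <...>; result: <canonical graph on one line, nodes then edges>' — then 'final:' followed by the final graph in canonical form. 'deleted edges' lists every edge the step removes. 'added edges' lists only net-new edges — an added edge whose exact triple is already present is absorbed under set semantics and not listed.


step 1: rule r1; match: 0->6, 1->2, 2->0, 3->8; deleted nodes 8; deleted edges (8,2,at); added nodes 16; added edges (16,0,at); result: nodes: 0:pl, 1:pl, 2:pl, 6:x1, 7:x2, 9:m, 10:m, 12:m, 15:m, 16:m edges: (2,6,pre); (2,7,pre); (6,0,post); (7,1,post); (9,0,at); (10,0,at); (12,2,at); (15,2,at); (16,0,at)
step 2: rule r1; match: 0->6, 1->2, 2->0, 3->12; deleted nodes 12; deleted edges (12,2,at); added nodes 17; added edges (17,0,at); result: nodes: 0:pl, 1:pl, 2:pl, 6:x1, 7:x2, 9:m, 10:m, 15:m, 16:m, 17:m edges: (2,6,pre); (2,7,pre); (6,0,post); (7,1,post); (9,0,at); (10,0,at); (15,2,at); (16,0,at); (17,0,at)
final:
nodes: 0:pl, 1:pl, 2:pl, 6:x1, 7:x2, 9:m, 10:m, 15:m, 16:m, 17:m
edges: (2,6,pre); (2,7,pre); (6,0,post); (7,1,post); (9,0,at); (10,0,at); (15,2,at); (16,0,at); (17,0,at)


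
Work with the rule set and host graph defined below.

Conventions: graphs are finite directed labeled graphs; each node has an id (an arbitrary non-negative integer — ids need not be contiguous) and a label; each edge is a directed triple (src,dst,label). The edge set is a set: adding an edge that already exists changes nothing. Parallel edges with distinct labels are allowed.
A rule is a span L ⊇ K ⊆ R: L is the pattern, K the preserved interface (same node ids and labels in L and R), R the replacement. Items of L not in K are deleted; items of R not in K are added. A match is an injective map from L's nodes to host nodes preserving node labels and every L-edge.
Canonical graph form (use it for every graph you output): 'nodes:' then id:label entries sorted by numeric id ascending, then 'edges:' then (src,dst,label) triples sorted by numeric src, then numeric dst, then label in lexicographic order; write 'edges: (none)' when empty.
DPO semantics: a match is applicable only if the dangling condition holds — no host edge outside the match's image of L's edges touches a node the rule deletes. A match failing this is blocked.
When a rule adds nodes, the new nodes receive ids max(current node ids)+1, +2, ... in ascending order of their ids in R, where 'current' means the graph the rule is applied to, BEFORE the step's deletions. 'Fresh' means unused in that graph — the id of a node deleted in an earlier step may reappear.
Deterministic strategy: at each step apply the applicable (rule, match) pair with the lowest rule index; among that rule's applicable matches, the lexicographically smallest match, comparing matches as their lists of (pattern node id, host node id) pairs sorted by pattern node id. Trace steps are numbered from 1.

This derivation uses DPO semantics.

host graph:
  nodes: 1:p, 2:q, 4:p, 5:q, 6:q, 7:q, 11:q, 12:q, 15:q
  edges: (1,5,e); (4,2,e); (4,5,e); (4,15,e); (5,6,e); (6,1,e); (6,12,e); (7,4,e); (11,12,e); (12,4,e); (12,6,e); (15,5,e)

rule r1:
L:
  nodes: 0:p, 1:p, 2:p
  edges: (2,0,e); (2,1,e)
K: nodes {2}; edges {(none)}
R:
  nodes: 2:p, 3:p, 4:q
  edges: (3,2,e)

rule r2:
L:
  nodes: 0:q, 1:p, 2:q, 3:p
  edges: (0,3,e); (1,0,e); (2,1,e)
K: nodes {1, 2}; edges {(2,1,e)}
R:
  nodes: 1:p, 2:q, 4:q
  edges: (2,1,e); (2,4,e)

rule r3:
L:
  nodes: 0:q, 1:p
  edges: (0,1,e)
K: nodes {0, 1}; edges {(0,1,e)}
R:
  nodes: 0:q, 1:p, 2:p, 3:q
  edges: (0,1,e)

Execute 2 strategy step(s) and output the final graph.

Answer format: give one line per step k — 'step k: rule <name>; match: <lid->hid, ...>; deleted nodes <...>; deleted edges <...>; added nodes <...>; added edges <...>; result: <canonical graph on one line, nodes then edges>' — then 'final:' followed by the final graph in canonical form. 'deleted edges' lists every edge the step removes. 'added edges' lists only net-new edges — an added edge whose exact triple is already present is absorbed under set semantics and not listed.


step 1: rule r3; match: 0->6, 1->1; deleted nodes (none); deleted edges (none); added nodes 16, 17; added edges (none); result: nodes: 1:p, 2:q, 4:p, 5:q, 6:q, 7:q, 11:q, 12:q, 15:q, 16:p, 17:q edges: (1,5,e); (4,2,e); (4,5,e); (4,15,e); (5,6,e); (6,1,e); (6,12,e); (7,4,e); (11,12,e); (12,4,e); (12,6,e); (15,5,e)
step 2: rule r3; match: 0->6, 1->1; deleted nodes (none); deleted edges (none); added nodes 18, 19; added edges (none); result: nodes: 1:p, 2:q, 4:p, 5:q, 6:q, 7:q, 11:q, 12:q, 15:q, 16:p, 17:q, 18:p, 19:q edges: (1,5,e); (4,2,e); (4,5,e); (4,15,e); (5,6,e); (6,1,e); (6,12,e); (7,4,e); (11,12,e); (12,4,e); (12,6,e); (15,5,e)
final:
nodes: 1:p, 2:q, 4:p, 5:q, 6:q, 7:q, 11:q, 12:q, 15:q, 16:p, 17:q, 18:p, 19:q
edges: (1,5,e); (4,2,e); (4,5,e); (4,15,e); (5,6,e); (6,1,e); (6,12,e); (7,4,e); (11,12,e); (12,4,e); (12,6,e); (15,5,e)


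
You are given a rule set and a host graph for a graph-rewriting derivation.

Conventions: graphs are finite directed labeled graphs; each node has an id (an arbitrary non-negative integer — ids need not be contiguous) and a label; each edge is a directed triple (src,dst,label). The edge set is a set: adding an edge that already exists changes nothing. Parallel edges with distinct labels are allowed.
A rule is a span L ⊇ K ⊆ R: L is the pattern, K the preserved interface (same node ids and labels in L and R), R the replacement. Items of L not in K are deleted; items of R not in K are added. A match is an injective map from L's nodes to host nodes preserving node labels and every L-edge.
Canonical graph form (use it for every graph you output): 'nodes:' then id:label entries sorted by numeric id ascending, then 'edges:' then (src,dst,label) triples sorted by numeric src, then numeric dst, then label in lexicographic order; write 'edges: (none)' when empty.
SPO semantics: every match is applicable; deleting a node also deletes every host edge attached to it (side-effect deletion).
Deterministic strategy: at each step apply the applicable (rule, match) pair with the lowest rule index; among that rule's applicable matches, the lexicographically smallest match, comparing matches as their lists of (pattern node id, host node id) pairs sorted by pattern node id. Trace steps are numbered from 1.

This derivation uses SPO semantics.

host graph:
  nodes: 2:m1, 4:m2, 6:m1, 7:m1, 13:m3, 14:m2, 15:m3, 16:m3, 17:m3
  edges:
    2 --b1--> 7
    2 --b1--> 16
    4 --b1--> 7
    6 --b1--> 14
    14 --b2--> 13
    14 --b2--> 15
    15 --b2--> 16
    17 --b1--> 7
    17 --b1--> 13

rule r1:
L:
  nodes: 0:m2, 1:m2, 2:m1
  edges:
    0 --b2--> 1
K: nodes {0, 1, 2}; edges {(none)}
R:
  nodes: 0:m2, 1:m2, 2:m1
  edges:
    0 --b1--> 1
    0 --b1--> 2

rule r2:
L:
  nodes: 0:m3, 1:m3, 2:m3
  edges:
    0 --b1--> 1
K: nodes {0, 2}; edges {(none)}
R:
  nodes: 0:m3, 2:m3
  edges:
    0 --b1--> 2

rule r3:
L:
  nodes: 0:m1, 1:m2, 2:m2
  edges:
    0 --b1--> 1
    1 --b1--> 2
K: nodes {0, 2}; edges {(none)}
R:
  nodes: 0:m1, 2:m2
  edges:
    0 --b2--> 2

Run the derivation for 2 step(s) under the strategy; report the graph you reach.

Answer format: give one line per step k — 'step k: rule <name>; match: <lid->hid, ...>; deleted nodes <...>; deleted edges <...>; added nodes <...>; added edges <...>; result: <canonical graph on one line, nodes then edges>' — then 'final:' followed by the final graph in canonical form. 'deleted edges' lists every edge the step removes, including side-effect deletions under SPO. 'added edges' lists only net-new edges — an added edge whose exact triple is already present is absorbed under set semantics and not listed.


step 1: rule r2; match: 0->17, 1->13, 2->15; deleted nodes 13; deleted edges (14,13,b2); (17,13,b1); added nodes (none); added edges (17,15,b1); result: nodes: 2:m1, 4:m2, 6:m1, 7:m1, 14:m2, 15:m3, 16:m3, 17:m3 edges: (2,7,b1); (2,16,b1); (4,7,b1); (6,14,b1); (14,15,b2); (15,16,b2); (17,7,b1); (17,15,b1)
step 2: rule r2; match: 0->17, 1->15, 2->16; deleted nodes 15; deleted edges (14,15,b2); (15,16,b2); (17,15,b1); added nodes (none); added edges (17,16,b1); result: nodes: 2:m1, 4:m2, 6:m1, 7:m1, 14:m2, 16:m3, 17:m3 edges: (2,7,b1); (2,16,b1); (4,7,b1); (6,14,b1); (17,7,b1); (17,16,b1)
final:
nodes: 2:m1, 4:m2, 6:m1, 7:m1, 14:m2, 16:m3, 17:m3
edges: (2,7,b1); (2,16,b1); (4,7,b1); (6,14,b1); (17,7,b1); (17,16,b1)


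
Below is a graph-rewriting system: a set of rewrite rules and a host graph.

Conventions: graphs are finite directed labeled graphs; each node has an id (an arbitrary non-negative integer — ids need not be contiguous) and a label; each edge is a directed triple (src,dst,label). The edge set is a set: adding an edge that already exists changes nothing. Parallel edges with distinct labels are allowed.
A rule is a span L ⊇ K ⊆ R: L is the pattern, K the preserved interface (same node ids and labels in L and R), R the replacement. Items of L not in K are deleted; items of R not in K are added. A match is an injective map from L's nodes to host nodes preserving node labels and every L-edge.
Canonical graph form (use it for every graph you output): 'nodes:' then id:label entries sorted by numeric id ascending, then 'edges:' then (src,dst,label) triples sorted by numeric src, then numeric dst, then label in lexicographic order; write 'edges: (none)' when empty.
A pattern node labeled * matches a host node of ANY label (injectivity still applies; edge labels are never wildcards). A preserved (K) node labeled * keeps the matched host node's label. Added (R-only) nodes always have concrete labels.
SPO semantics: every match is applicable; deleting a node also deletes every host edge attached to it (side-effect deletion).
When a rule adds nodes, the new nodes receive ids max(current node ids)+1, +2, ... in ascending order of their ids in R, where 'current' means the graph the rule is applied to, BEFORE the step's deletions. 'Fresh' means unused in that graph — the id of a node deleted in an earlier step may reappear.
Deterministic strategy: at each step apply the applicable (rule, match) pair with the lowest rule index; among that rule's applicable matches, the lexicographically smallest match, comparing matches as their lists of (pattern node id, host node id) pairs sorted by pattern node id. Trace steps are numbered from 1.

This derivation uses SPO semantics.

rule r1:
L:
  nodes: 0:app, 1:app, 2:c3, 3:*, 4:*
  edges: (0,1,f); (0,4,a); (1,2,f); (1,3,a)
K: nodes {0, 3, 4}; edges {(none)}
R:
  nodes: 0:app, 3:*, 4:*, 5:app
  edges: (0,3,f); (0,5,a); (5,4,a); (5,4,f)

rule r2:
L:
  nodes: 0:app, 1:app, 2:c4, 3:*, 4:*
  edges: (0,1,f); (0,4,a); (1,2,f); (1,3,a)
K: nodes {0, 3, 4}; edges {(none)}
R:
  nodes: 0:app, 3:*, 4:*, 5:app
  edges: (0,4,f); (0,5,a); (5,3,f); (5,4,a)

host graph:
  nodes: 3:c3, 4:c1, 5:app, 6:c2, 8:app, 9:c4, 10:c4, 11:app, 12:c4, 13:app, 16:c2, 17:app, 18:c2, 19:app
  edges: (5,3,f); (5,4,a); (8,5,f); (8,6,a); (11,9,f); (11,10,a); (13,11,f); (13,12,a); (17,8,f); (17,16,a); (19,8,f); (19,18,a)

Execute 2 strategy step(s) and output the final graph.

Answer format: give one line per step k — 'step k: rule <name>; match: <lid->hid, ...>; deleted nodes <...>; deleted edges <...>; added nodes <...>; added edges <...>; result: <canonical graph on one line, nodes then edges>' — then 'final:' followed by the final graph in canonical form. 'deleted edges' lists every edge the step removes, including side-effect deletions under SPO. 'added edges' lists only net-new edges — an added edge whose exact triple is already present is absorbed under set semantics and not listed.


step 1: rule r1; match: 0->8, 1->5, 2->3, 3->4, 4->6; deleted nodes 3, 5; deleted edges (5,3,f); (5,4,a); (8,5,f); (8,6,a); added nodes 20; added edges (8,4,f); (8,20,a); (20,6,a); (20,6,f); result: nodes: 4:c1, 6:c2, 8:app, 9:c4, 10:c4, 11:app, 12:c4, 13:app, 16:c2, 17:app, 18:c2, 19:app, 20:app edges: (8,4,f); (8,20,a); (11,9,f); (11,10,a); (13,11,f); (13,12,a); (17,8,f); (17,16,a); (19,8,f); (19,18,a); (20,6,a); (20,6,f)
step 2: rule r2; match: 0->13, 1->11, 2->9, 3->10, 4->12; deleted nodes 9, 11; deleted edges (11,9,f); (11,10,a); (13,11,f); (13,12,a); added nodes 21; added edges (13,12,f); (13,21,a); (21,10,f); (21,12,a); result: nodes: 4:c1, 6:c2, 8:app, 10:c4, 12:c4, 13:app, 16:c2, 17:app, 18:c2, 19:app, 20:app, 21:app edges: (8,4,f); (8,20,a); (13,12,f); (13,21,a); (17,8,f); (17,16,a); (19,8,f); (19,18,a); (20,6,a); (20,6,f); (21,10,f); (21,12,a)
final:
nodes: 4:c1, 6:c2, 8:app, 10:c4, 12:c4, 13:app, 16:c2, 17:app, 18:c2, 19:app, 20:app, 21:app
edges: (8,4,f); (8,20,a); (13,12,f); (13,21,a); (17,8,f); (17,16,a); (19,8,f); (19,18,a); (20,6,a); (20,6,f); (21,10,f); (21,12,a)


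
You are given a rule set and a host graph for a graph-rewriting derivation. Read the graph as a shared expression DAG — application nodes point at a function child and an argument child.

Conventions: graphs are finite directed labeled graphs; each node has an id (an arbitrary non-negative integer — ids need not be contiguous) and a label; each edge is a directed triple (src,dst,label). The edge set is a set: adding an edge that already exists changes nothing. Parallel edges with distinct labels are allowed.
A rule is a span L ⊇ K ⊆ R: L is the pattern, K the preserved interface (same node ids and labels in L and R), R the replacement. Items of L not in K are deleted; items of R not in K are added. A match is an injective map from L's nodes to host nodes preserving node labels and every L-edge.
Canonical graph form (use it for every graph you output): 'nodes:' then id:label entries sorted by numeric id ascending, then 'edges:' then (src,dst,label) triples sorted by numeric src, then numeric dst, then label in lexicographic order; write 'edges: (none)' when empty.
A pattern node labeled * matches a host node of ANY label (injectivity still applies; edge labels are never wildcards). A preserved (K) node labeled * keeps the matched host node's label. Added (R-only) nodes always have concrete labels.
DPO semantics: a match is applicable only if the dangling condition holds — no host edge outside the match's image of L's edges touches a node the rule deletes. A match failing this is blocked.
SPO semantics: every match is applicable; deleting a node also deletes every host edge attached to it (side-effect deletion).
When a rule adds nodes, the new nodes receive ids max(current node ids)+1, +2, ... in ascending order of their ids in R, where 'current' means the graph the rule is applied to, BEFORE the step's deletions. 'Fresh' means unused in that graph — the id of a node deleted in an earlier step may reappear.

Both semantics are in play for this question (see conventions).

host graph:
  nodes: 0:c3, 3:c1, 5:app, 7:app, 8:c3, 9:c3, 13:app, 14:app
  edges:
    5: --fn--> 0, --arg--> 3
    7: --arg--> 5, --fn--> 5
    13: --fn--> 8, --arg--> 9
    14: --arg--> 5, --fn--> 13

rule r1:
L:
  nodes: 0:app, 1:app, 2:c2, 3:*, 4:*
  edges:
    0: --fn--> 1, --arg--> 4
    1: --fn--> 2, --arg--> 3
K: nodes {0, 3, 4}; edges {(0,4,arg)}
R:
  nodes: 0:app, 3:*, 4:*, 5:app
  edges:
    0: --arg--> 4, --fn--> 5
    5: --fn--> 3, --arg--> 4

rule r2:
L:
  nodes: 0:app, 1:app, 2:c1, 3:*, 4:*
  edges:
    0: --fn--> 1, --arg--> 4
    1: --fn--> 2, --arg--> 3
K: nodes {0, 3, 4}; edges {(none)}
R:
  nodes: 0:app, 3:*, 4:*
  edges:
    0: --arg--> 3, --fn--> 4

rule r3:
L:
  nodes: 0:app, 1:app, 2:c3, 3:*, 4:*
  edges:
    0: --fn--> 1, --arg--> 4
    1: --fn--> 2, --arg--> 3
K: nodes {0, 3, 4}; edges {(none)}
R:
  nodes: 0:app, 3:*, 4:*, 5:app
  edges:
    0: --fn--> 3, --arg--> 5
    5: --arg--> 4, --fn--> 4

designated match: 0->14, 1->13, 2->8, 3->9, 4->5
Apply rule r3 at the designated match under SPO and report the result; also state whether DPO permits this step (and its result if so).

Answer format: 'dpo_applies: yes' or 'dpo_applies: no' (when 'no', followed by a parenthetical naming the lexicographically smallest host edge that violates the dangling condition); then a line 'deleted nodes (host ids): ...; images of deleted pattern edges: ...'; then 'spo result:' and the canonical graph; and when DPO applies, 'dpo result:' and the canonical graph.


dpo_applies: yes
deleted nodes (host ids): 8, 13; images of deleted pattern edges: (13,8,fn); (13,9,arg); (14,5,arg); (14,13,fn)
spo result:
nodes: 0:c3, 3:c1, 5:app, 7:app, 9:c3, 14:app, 15:app
edges: (5,0,fn); (5,3,arg); (7,5,arg); (7,5,fn); (14,9,fn); (14,15,arg); (15,5,arg); (15,5,fn)
dpo result:
nodes: 0:c3, 3:c1, 5:app, 7:app, 9:c3, 14:app, 15:app
edges: (5,0,fn); (5,3,arg); (7,5,arg); (7,5,fn); (14,9,fn); (14,15,arg); (15,5,arg); (15,5,fn)


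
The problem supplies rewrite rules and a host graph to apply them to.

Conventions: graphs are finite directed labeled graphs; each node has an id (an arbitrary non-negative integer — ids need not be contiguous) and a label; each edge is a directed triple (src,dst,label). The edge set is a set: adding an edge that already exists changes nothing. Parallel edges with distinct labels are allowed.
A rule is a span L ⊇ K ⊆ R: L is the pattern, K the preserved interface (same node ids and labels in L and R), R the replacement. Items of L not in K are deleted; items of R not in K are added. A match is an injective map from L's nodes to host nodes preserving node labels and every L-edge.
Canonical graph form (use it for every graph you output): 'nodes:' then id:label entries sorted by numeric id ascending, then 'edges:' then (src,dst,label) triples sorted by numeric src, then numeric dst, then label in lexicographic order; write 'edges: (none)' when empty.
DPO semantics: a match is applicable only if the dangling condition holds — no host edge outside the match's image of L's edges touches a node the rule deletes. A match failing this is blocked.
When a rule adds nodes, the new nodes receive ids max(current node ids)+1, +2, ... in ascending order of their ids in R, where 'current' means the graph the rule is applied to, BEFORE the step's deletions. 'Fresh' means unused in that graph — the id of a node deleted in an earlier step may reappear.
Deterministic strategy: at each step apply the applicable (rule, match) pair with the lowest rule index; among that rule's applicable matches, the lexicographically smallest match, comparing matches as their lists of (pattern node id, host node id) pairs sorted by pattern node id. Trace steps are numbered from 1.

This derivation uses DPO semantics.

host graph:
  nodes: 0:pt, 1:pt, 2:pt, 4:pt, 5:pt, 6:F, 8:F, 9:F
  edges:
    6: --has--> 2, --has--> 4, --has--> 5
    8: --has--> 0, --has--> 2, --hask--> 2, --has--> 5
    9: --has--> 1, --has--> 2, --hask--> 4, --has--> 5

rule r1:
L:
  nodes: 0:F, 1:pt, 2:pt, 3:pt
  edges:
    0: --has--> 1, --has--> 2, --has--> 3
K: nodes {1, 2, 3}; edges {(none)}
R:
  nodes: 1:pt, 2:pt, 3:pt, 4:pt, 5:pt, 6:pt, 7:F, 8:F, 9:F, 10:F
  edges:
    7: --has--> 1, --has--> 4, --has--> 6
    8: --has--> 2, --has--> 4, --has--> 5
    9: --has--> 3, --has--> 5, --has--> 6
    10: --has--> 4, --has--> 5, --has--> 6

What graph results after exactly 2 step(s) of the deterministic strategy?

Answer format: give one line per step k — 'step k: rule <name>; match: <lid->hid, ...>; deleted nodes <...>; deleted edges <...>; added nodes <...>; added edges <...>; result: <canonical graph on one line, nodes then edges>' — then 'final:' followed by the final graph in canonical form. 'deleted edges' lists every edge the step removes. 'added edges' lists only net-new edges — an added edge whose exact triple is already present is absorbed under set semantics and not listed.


step 1: rule r1; match: 0->6, 1->2, 2->4, 3->5; deleted nodes 6; deleted edges (6,2,has); (6,4,has); (6,5,has); added nodes 10, 11, 12, 13, 14, 15, 16; added edges (13,2,has); (13,10,has); (13,12,has); (14,4,has); (14,10,has); (14,11,has); (15,5,has); (15,11,has); (15,12,has); (16,10,has); (16,11,has); (16,12,has); result: nodes: 0:pt, 1:pt, 2:pt, 4:pt, 5:pt, 8:F, 9:F, 10:pt, 11:pt, 12:pt, 13:F, 14:F, 15:F, 16:F edges: (8,0,has); (8,2,has); (8,2,hask); (8,5,has); (9,1,has); (9,2,has); (9,4,hask); (9,5,has); (13,2,has); (13,10,has); (13,12,has); (14,4,has); (14,10,has); (14,11,has); (15,5,has); (15,11,has); (15,12,has); (16,10,has); (16,11,has); (16,12,has)
step 2: rule r1; match: 0->13, 1->2, 2->10, 3->12; deleted nodes 13; deleted edges (13,2,has); (13,10,has); (13,12,has); added nodes 17, 18, 19, 20, 21, 22, 23; added edges (20,2,has); (20,17,has); (20,19,has); (21,10,has); (21,17,has); (21,18,has); (22,12,has); (22,18,has); (22,19,has); (23,17,has); (23,18,has); (23,19,has); result: nodes: 0:pt, 1:pt, 2:pt, 4:pt, 5:pt, 8:F, 9:F, 10:pt, 11:pt, 12:pt, 14:F, 15:F, 16:F, 17:pt, 18:pt, 19:pt, 20:F, 21:F, 22:F, 23:F edges: (8,0,has); (8,2,has); (8,2,hask); (8,5,has); (9,1,has); (9,2,has); (9,4,hask); (9,5,has); (14,4,has); (14,10,has); (14,11,has); (15,5,has); (15,11,has); (15,12,has); (16,10,has); (16,11,has); (16,12,has); (20,2,has); (20,17,has); (20,19,has); (21,10,has); (21,17,has); (21,18,has); (22,12,has); (22,18,has); (22,19,has); (23,17,has); (23,18,has); (23,19,has)
final:
nodes: 0:pt, 1:pt, 2:pt, 4:pt, 5:pt, 8:F, 9:F, 10:pt, 11:pt, 12:pt, 14:F, 15:F, 16:F, 17:pt, 18:pt, 19:pt, 20:F, 21:F, 22:F, 23:F
edges: (8,0,has); (8,2,has); (8,2,hask); (8,5,has); (9,1,has); (9,2,has); (9,4,hask); (9,5,has); (14,4,has); (14,10,has); (14,11,has); (15,5,has); (15,11,has); (15,12,has); (16,10,has); (16,11,has); (16,12,has); (20,2,has); (20,17,has); (20,19,has); (21,10,has); (21,17,has); (21,18,has); (22,12,has); (22,18,has); (22,19,has); (23,17,has); (23,18,has); (23,19,has)


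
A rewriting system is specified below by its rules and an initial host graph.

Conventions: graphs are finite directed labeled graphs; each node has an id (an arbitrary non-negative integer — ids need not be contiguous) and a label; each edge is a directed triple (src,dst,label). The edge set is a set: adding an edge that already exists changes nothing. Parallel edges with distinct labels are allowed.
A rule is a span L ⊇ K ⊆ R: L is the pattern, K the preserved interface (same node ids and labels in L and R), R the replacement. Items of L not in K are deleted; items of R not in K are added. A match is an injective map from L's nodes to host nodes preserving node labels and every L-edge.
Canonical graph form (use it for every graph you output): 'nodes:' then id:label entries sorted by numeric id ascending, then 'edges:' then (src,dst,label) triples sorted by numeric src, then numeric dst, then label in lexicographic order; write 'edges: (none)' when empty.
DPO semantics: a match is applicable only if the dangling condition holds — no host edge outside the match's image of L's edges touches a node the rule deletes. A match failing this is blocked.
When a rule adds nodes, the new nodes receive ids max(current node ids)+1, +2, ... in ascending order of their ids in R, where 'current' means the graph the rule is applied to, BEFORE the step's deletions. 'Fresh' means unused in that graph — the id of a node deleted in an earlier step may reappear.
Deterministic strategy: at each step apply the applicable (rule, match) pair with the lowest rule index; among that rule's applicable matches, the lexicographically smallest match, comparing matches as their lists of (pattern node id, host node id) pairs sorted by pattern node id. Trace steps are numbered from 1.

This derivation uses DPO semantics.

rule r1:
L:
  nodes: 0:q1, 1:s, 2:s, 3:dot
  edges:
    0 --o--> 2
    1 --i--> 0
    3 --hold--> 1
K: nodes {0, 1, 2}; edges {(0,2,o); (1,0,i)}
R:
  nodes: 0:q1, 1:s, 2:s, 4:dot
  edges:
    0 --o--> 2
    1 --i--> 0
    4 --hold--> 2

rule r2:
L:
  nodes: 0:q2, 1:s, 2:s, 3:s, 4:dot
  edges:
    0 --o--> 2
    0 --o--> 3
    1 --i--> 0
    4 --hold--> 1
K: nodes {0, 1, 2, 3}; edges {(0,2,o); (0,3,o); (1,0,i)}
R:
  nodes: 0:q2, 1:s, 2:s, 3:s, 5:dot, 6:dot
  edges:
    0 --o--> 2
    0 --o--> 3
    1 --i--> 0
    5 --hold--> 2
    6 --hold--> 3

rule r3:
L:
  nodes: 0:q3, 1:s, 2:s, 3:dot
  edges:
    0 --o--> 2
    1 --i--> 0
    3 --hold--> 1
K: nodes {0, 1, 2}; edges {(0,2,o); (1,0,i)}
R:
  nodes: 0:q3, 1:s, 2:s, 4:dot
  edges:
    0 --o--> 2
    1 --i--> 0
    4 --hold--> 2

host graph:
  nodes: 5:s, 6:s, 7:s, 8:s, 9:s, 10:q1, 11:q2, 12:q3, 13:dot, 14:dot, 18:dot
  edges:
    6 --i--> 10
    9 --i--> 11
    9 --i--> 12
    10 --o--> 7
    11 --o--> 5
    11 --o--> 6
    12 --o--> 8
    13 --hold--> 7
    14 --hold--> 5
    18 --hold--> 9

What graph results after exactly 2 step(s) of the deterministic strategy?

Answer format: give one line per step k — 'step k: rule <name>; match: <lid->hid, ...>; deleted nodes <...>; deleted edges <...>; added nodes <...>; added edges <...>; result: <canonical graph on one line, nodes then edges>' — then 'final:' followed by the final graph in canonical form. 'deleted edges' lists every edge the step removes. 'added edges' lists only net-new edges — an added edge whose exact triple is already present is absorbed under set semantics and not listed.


step 1: rule r2; match: 0->11, 1->9, 2->5, 3->6, 4->18; deleted nodes 18; deleted edges (18,9,hold); added nodes 19, 20; added edges (19,5,hold); (20,6,hold); result: nodes: 5:s, 6:s, 7:s, 8:s, 9:s, 10:q1, 11:q2, 12:q3, 13:dot, 14:dot, 19:dot, 20:dot edges: (6,10,i); (9,11,i); (9,12,i); (10,7,o); (11,5,o); (11,6,o); (12,8,o); (13,7,hold); (14,5,hold); (19,5,hold); (20,6,hold)
step 2: rule r1; match: 0->10, 1->6, 2->7, 3->20; deleted nodes 20; deleted edges (20,6,hold); added nodes 21; added edges (21,7,hold); result: nodes: 5:s, 6:s, 7:s, 8:s, 9:s, 10:q1, 11:q2, 12:q3, 13:dot, 14:dot, 19:dot, 21:dot edges: (6,10,i); (9,11,i); (9,12,i); (10,7,o); (11,5,o); (11,6,o); (12,8,o); (13,7,hold); (14,5,hold); (19,5,hold); (21,7,hold)
final:
nodes: 5:s, 6:s, 7:s, 8:s, 9:s, 10:q1, 11:q2, 12:q3, 13:dot, 14:dot, 19:dot, 21:dot
edges: (6,10,i); (9,11,i); (9,12,i); (10,7,o); (11,5,o); (11,6,o); (12,8,o); (13,7,hold); (14,5,hold); (19,5,hold); (21,7,hold)
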